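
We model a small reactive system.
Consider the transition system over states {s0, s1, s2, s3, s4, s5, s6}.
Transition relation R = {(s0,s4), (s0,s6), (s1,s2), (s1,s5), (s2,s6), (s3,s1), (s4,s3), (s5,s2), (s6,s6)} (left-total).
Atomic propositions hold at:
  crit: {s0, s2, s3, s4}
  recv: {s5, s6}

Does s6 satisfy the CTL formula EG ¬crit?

Yes

Sat(¬crit) = {s1, s5, s6}
EG ¬crit: greatest fixpoint, start Z0 = {s1, s5, s6}, keep only states in Sat with some successor in Z. Z1 = {s1, s6}; Z2 = {s6}; fixed.
Sat(EG ¬crit) = {s6}
s6 ∈ Sat(EG ¬crit) = {s6}, so the formula holds at s6.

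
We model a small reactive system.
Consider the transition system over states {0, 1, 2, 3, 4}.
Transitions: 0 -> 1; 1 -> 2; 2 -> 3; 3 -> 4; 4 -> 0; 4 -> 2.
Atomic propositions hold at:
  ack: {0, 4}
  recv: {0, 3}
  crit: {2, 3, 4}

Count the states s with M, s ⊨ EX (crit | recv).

4

Sat(crit | recv) = {0, 2, 3, 4}
Sat(EX (crit | recv)) = {s : some successor in {0, 2, 3, 4}} = {1, 2, 3, 4}
|Sat(EX (crit | recv))| = |{1, 2, 3, 4}| = 4.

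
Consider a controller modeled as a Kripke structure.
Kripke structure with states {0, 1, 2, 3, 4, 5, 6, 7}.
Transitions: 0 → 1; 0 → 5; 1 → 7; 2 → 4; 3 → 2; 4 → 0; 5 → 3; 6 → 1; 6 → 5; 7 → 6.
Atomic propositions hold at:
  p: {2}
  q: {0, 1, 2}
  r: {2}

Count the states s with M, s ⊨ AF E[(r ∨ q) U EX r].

Sat(r ∨ q) = {0, 1, 2}
Sat(EX r) = {s : some successor in {2}} = {3}
E[(r ∨ q) U EX r]: least fixpoint, start Z0 = Sat(EX r) = {3}, add states in Sat(r ∨ q) with some successor in Z. Already a fixed point.
Sat(E[(r ∨ q) U EX r]) = {3}
AF E[(r ∨ q) U EX r]: least fixpoint, start Z0 = {3}, add states with every successor in Z. Z1 = {3, 5}; fixed.
Sat(AF E[(r ∨ q) U EX r]) = {3, 5}
|Sat(AF E[(r ∨ q) U EX r])| = |{3, 5}| = 2.

2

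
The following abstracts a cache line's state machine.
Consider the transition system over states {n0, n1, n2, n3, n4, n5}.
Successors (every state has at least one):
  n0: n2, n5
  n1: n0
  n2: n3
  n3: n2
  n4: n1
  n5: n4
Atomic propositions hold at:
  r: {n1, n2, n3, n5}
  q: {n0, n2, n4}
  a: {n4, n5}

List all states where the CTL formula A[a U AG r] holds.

AG r: greatest fixpoint, start Z0 = {n1, n2, n3, n5}, keep only states in Sat with every successor in Z. Z1 = {n2, n3}; fixed.
Sat(AG r) = {n2, n3}
A[a U AG r]: least fixpoint, start Z0 = Sat(AG r) = {n2, n3}, add states in Sat(a) with every successor in Z. Already a fixed point.
Sat(A[a U AG r]) = {n2, n3}

{n2, n3}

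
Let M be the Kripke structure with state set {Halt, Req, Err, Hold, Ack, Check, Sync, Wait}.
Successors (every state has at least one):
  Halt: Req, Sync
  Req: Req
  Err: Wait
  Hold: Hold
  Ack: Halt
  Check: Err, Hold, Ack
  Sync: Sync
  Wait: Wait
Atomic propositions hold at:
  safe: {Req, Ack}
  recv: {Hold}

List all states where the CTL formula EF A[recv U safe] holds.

{Halt, Req, Ack, Check}

A[recv U safe]: least fixpoint, start Z0 = Sat(safe) = {Req, Ack}, add states in Sat(recv) with every successor in Z. Already a fixed point.
Sat(A[recv U safe]) = {Req, Ack}
EF A[recv U safe]: least fixpoint, start Z0 = {Req, Ack}, add states with some successor in Z. Z1 = {Halt, Req, Ack, Check}; fixed.
Sat(EF A[recv U safe]) = {Halt, Req, Ack, Check}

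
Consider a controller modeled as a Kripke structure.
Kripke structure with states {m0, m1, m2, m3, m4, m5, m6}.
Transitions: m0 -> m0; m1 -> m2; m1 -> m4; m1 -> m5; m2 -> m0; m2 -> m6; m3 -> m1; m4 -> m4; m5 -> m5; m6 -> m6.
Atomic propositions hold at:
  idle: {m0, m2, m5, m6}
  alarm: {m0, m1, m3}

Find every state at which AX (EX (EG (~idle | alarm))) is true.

Sat(~idle) = {m1, m3, m4}
Sat(~idle | alarm) = {m0, m1, m3, m4}
EG (~idle | alarm): greatest fixpoint, start Z0 = {m0, m1, m3, m4}, keep only states in Sat with some successor in Z. Already a fixed point.
Sat(EG (~idle | alarm)) = {m0, m1, m3, m4}
Sat(EX (EG (~idle | alarm))) = {s : some successor in {m0, m1, m3, m4}} = {m0, m1, m2, m3, m4}
Sat(AX (EX (EG (~idle | alarm)))) = {s : every successor in {m0, m1, m2, m3, m4}} = {m0, m3, m4}

{m0, m3, m4}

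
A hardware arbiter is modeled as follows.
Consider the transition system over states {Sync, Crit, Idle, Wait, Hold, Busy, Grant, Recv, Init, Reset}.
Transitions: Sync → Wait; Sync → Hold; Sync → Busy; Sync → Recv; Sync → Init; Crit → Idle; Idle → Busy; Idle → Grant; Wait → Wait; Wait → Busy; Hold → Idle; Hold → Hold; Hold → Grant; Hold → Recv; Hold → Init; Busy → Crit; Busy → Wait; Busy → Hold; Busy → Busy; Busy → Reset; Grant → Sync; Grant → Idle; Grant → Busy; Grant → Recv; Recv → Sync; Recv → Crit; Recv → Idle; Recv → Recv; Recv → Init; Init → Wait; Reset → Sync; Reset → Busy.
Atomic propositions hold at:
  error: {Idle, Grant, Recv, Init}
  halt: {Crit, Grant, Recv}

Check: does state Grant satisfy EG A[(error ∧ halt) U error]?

Sat(error ∧ halt) = {Grant, Recv}
A[(error ∧ halt) U error]: least fixpoint, start Z0 = Sat(error) = {Idle, Grant, Recv, Init}, add states in Sat(error ∧ halt) with every successor in Z. Already a fixed point.
Sat(A[(error ∧ halt) U error]) = {Idle, Grant, Recv, Init}
EG A[(error ∧ halt) U error]: greatest fixpoint, start Z0 = {Idle, Grant, Recv, Init}, keep only states in Sat with some successor in Z. Z1 = {Idle, Grant, Recv}; fixed.
Sat(EG A[(error ∧ halt) U error]) = {Idle, Grant, Recv}
Grant ∈ Sat(EG A[(error ∧ halt) U error]) = {Idle, Grant, Recv}, so the formula holds at Grant.

Yes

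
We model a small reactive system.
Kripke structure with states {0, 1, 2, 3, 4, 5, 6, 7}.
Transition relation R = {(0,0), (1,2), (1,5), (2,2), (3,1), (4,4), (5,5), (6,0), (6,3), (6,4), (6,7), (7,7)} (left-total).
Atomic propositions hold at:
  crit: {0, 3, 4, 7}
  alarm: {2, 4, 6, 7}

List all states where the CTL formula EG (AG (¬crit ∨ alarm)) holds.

{1, 2, 4, 5, 7}

Sat(¬crit) = {1, 2, 5, 6}
Sat(¬crit ∨ alarm) = {1, 2, 4, 5, 6, 7}
AG (¬crit ∨ alarm): greatest fixpoint, start Z0 = {1, 2, 4, 5, 6, 7}, keep only states in Sat with every successor in Z. Z1 = {1, 2, 4, 5, 7}; fixed.
Sat(AG (¬crit ∨ alarm)) = {1, 2, 4, 5, 7}
EG (AG (¬crit ∨ alarm)): greatest fixpoint, start Z0 = {1, 2, 4, 5, 7}, keep only states in Sat with some successor in Z. Already a fixed point.
Sat(EG (AG (¬crit ∨ alarm))) = {1, 2, 4, 5, 7}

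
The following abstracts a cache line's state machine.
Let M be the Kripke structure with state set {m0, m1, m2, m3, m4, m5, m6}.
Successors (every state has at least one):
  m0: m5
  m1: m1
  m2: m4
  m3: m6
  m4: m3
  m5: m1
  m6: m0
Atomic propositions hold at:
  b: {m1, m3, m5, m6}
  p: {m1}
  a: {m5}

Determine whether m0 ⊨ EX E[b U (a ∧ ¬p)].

Yes

Sat(¬p) = {m0, m2, m3, m4, m5, m6}
Sat(a ∧ ¬p) = {m5}
E[b U (a ∧ ¬p)]: least fixpoint, start Z0 = Sat((a ∧ ¬p)) = {m5}, add states in Sat(b) with some successor in Z. Already a fixed point.
Sat(E[b U (a ∧ ¬p)]) = {m5}
Sat(EX E[b U (a ∧ ¬p)]) = {s : some successor in {m5}} = {m0}
m0 ∈ Sat(EX E[b U (a ∧ ¬p)]) = {m0}, so the formula holds at m0.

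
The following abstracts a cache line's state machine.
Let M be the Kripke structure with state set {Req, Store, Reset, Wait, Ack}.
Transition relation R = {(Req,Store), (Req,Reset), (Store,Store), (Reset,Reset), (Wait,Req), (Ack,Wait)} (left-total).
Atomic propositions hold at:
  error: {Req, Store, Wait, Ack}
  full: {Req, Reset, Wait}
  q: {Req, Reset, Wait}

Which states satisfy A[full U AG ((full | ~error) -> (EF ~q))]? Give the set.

Sat(~error) = {Reset}
Sat(full | ~error) = {Req, Reset, Wait}
Sat(~q) = {Store, Ack}
EF ~q: least fixpoint, start Z0 = {Store, Ack}, add states with some successor in Z. Z1 = {Req, Store, Ack}; Z2 = {Req, Store, Wait, Ack}; fixed.
Sat(EF ~q) = {Req, Store, Wait, Ack}
Sat((full | ~error) -> (EF ~q)) = {Req, Store, Wait, Ack}
AG ((full | ~error) -> (EF ~q)): greatest fixpoint, start Z0 = {Req, Store, Wait, Ack}, keep only states in Sat with every successor in Z. Z1 = {Store, Wait, Ack}; Z2 = {Store, Ack}; Z3 = {Store}; fixed.
Sat(AG ((full | ~error) -> (EF ~q))) = {Store}
A[full U AG ((full | ~error) -> (EF ~q))]: least fixpoint, start Z0 = Sat(AG ((full | ~error) -> (EF ~q))) = {Store}, add states in Sat(full) with every successor in Z. Already a fixed point.
Sat(A[full U AG ((full | ~error) -> (EF ~q))]) = {Store}

{Store}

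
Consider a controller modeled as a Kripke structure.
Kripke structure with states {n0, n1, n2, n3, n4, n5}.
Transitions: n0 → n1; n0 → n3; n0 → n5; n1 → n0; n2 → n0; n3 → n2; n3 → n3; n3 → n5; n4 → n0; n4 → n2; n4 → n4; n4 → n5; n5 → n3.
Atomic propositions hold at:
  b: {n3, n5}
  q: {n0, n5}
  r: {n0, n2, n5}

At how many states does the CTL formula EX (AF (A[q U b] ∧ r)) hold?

3

A[q U b]: least fixpoint, start Z0 = Sat(b) = {n3, n5}, add states in Sat(q) with every successor in Z. Already a fixed point.
Sat(A[q U b]) = {n3, n5}
Sat(A[q U b] ∧ r) = {n5}
AF (A[q U b] ∧ r): least fixpoint, start Z0 = {n5}, add states with every successor in Z. Already a fixed point.
Sat(AF (A[q U b] ∧ r)) = {n5}
Sat(EX (AF (A[q U b] ∧ r))) = {s : some successor in {n5}} = {n0, n3, n4}
|Sat(EX (AF (A[q U b] ∧ r)))| = |{n0, n3, n4}| = 3.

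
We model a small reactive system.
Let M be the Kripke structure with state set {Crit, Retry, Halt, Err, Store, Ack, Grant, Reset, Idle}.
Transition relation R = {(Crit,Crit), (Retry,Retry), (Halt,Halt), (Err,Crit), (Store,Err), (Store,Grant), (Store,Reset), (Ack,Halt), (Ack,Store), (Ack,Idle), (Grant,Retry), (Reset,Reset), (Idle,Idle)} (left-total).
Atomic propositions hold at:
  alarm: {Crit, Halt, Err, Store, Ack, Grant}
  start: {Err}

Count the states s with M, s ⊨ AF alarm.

AF alarm: least fixpoint, start Z0 = {Crit, Halt, Err, Store, Ack, Grant}, add states with every successor in Z. Already a fixed point.
Sat(AF alarm) = {Crit, Halt, Err, Store, Ack, Grant}
|Sat(AF alarm)| = |{Crit, Halt, Err, Store, Ack, Grant}| = 6.

6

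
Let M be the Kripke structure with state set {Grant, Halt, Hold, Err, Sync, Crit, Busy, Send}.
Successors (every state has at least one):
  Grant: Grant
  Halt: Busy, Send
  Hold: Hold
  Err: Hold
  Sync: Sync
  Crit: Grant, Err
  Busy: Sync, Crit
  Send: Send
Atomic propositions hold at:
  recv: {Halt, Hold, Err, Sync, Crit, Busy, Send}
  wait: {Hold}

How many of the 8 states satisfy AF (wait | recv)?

Sat(wait | recv) = {Halt, Hold, Err, Sync, Crit, Busy, Send}
AF (wait | recv): least fixpoint, start Z0 = {Halt, Hold, Err, Sync, Crit, Busy, Send}, add states with every successor in Z. Already a fixed point.
Sat(AF (wait | recv)) = {Halt, Hold, Err, Sync, Crit, Busy, Send}
|Sat(AF (wait | recv))| = |{Halt, Hold, Err, Sync, Crit, Busy, Send}| = 7.

7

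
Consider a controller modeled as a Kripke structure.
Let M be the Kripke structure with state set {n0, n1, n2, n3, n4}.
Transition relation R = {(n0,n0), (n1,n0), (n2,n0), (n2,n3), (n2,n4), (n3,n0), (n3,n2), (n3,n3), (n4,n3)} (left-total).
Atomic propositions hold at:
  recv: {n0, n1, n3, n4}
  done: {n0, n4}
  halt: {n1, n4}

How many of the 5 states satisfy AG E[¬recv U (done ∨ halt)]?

Sat(¬recv) = {n2}
Sat(done ∨ halt) = {n0, n1, n4}
E[¬recv U (done ∨ halt)]: least fixpoint, start Z0 = Sat((done ∨ halt)) = {n0, n1, n4}, add states in Sat(¬recv) with some successor in Z. Z1 = {n0, n1, n2, n4}; fixed.
Sat(E[¬recv U (done ∨ halt)]) = {n0, n1, n2, n4}
AG E[¬recv U (done ∨ halt)]: greatest fixpoint, start Z0 = {n0, n1, n2, n4}, keep only states in Sat with every successor in Z. Z1 = {n0, n1}; fixed.
Sat(AG E[¬recv U (done ∨ halt)]) = {n0, n1}
|Sat(AG E[¬recv U (done ∨ halt)])| = |{n0, n1}| = 2.

2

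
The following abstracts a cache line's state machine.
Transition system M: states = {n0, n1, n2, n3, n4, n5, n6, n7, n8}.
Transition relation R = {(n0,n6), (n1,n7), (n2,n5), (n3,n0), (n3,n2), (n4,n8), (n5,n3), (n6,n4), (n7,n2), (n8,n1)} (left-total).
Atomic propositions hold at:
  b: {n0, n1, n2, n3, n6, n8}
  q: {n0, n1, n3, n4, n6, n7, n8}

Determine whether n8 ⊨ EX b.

Yes

Sat(EX b) = {s : some successor in {n0, n1, n2, n3, n6, n8}} = {n0, n3, n4, n5, n7, n8}
n8 ∈ Sat(EX b) = {n0, n3, n4, n5, n7, n8}, so the formula holds at n8.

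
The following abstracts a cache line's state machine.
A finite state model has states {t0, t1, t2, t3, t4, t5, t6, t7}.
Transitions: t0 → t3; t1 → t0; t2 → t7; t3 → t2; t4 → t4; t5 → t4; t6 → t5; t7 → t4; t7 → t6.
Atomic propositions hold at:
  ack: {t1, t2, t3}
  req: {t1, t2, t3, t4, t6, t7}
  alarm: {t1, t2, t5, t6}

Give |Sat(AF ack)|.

4

AF ack: least fixpoint, start Z0 = {t1, t2, t3}, add states with every successor in Z. Z1 = {t0, t1, t2, t3}; fixed.
Sat(AF ack) = {t0, t1, t2, t3}
|Sat(AF ack)| = |{t0, t1, t2, t3}| = 4.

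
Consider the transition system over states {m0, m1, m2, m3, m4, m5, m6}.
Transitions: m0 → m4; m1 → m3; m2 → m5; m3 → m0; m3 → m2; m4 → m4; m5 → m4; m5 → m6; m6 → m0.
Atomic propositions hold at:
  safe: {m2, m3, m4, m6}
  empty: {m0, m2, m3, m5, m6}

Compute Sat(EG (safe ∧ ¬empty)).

{m4}

Sat(¬empty) = {m1, m4}
Sat(safe ∧ ¬empty) = {m4}
EG (safe ∧ ¬empty): greatest fixpoint, start Z0 = {m4}, keep only states in Sat with some successor in Z. Already a fixed point.
Sat(EG (safe ∧ ¬empty)) = {m4}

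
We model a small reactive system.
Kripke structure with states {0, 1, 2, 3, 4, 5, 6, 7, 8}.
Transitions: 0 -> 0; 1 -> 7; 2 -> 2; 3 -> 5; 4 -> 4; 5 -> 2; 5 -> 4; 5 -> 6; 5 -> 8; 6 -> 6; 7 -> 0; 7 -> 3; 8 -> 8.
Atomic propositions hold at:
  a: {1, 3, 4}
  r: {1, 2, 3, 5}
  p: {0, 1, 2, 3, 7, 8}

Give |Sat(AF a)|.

AF a: least fixpoint, start Z0 = {1, 3, 4}, add states with every successor in Z. Already a fixed point.
Sat(AF a) = {1, 3, 4}
|Sat(AF a)| = |{1, 3, 4}| = 3.

3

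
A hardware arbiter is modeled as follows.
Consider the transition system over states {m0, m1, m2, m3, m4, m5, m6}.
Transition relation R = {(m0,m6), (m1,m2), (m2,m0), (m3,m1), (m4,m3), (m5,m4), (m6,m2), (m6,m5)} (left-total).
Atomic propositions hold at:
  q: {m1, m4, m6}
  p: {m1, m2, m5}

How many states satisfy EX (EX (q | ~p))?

5

Sat(~p) = {m0, m3, m4, m6}
Sat(q | ~p) = {m0, m1, m3, m4, m6}
Sat(EX (q | ~p)) = {s : some successor in {m0, m1, m3, m4, m6}} = {m0, m2, m3, m4, m5}
Sat(EX (EX (q | ~p))) = {s : some successor in {m0, m2, m3, m4, m5}} = {m1, m2, m4, m5, m6}
|Sat(EX (EX (q | ~p)))| = |{m1, m2, m4, m5, m6}| = 5.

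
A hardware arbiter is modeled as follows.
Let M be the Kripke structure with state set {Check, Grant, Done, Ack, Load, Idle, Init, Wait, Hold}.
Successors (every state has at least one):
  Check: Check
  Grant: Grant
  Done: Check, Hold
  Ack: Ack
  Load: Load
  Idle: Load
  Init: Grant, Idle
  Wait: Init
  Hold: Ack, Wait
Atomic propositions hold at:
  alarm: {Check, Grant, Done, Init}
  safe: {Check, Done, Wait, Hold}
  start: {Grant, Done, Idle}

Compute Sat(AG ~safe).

{Grant, Ack, Load, Idle, Init}

Sat(~safe) = {Grant, Ack, Load, Idle, Init}
AG ~safe: greatest fixpoint, start Z0 = {Grant, Ack, Load, Idle, Init}, keep only states in Sat with every successor in Z. Already a fixed point.
Sat(AG ~safe) = {Grant, Ack, Load, Idle, Init}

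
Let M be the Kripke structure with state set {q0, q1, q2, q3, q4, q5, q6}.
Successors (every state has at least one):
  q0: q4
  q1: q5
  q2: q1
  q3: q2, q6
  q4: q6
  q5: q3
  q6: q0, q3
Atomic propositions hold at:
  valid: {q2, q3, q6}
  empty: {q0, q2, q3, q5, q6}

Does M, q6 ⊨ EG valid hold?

Yes

EG valid: greatest fixpoint, start Z0 = {q2, q3, q6}, keep only states in Sat with some successor in Z. Z1 = {q3, q6}; fixed.
Sat(EG valid) = {q3, q6}
q6 ∈ Sat(EG valid) = {q3, q6}, so the formula holds at q6.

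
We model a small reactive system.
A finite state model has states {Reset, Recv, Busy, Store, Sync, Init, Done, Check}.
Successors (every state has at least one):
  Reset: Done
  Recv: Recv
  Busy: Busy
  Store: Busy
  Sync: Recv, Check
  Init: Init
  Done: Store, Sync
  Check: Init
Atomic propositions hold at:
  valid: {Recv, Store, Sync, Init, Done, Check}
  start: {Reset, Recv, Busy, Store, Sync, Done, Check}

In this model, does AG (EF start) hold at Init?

No

EF start: least fixpoint, start Z0 = {Reset, Recv, Busy, Store, Sync, Done, Check}, add states with some successor in Z. Already a fixed point.
Sat(EF start) = {Reset, Recv, Busy, Store, Sync, Done, Check}
AG (EF start): greatest fixpoint, start Z0 = {Reset, Recv, Busy, Store, Sync, Done, Check}, keep only states in Sat with every successor in Z. Z1 = {Reset, Recv, Busy, Store, Sync, Done}; Z2 = {Reset, Recv, Busy, Store, Done}; Z3 = {Reset, Recv, Busy, Store}; Z4 = {Recv, Busy, Store}; fixed.
Sat(AG (EF start)) = {Recv, Busy, Store}
Init ∉ Sat(AG (EF start)) = {Recv, Busy, Store}, so the formula does not hold at Init.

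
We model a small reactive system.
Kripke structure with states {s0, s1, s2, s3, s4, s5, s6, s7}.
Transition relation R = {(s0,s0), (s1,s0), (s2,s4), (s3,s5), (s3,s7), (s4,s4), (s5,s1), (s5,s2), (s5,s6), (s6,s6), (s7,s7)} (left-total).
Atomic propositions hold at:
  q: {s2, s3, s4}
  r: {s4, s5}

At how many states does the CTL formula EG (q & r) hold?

Sat(q & r) = {s4}
EG (q & r): greatest fixpoint, start Z0 = {s4}, keep only states in Sat with some successor in Z. Already a fixed point.
Sat(EG (q & r)) = {s4}
|Sat(EG (q & r))| = |{s4}| = 1.

1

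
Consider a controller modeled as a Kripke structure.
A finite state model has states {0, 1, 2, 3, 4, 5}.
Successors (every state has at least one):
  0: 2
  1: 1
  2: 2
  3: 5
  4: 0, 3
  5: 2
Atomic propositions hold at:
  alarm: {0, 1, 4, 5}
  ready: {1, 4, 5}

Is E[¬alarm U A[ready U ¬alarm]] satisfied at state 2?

Sat(¬alarm) = {2, 3}
A[ready U ¬alarm]: least fixpoint, start Z0 = Sat(¬alarm) = {2, 3}, add states in Sat(ready) with every successor in Z. Z1 = {2, 3, 5}; fixed.
Sat(A[ready U ¬alarm]) = {2, 3, 5}
E[¬alarm U A[ready U ¬alarm]]: least fixpoint, start Z0 = Sat(A[ready U ¬alarm]) = {2, 3, 5}, add states in Sat(¬alarm) with some successor in Z. Already a fixed point.
Sat(E[¬alarm U A[ready U ¬alarm]]) = {2, 3, 5}
2 ∈ Sat(E[¬alarm U A[ready U ¬alarm]]) = {2, 3, 5}, so the formula holds at 2.

Yes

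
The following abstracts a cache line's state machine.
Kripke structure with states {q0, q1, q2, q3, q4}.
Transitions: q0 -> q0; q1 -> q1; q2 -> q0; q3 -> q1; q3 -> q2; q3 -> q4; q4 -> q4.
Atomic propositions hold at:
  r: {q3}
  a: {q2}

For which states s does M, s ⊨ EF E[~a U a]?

Sat(~a) = {q0, q1, q3, q4}
E[~a U a]: least fixpoint, start Z0 = Sat(a) = {q2}, add states in Sat(~a) with some successor in Z. Z1 = {q2, q3}; fixed.
Sat(E[~a U a]) = {q2, q3}
EF E[~a U a]: least fixpoint, start Z0 = {q2, q3}, add states with some successor in Z. Already a fixed point.
Sat(EF E[~a U a]) = {q2, q3}

{q2, q3}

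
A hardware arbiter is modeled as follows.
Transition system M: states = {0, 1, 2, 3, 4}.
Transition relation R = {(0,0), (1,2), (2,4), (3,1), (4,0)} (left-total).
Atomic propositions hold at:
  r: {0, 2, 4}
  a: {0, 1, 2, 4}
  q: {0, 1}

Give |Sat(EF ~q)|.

Sat(~q) = {2, 3, 4}
EF ~q: least fixpoint, start Z0 = {2, 3, 4}, add states with some successor in Z. Z1 = {1, 2, 3, 4}; fixed.
Sat(EF ~q) = {1, 2, 3, 4}
|Sat(EF ~q)| = |{1, 2, 3, 4}| = 4.

4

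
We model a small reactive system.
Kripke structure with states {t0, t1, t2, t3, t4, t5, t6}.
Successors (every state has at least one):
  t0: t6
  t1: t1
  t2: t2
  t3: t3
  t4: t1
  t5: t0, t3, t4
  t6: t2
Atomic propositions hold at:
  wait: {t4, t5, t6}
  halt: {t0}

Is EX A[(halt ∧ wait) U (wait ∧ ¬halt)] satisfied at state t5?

Sat(halt ∧ wait) = ∅
Sat(¬halt) = {t1, t2, t3, t4, t5, t6}
Sat(wait ∧ ¬halt) = {t4, t5, t6}
A[(halt ∧ wait) U (wait ∧ ¬halt)]: least fixpoint, start Z0 = Sat((wait ∧ ¬halt)) = {t4, t5, t6}, add states in Sat(halt ∧ wait) with every successor in Z. Already a fixed point.
Sat(A[(halt ∧ wait) U (wait ∧ ¬halt)]) = {t4, t5, t6}
Sat(EX A[(halt ∧ wait) U (wait ∧ ¬halt)]) = {s : some successor in {t4, t5, t6}} = {t0, t5}
t5 ∈ Sat(EX A[(halt ∧ wait) U (wait ∧ ¬halt)]) = {t0, t5}, so the formula holds at t5.

Yes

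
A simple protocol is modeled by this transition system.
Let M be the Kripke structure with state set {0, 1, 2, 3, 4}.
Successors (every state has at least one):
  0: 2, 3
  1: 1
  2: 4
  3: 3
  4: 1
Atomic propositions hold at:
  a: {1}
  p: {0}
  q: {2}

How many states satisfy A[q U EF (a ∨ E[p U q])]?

E[p U q]: least fixpoint, start Z0 = Sat(q) = {2}, add states in Sat(p) with some successor in Z. Z1 = {0, 2}; fixed.
Sat(E[p U q]) = {0, 2}
Sat(a ∨ E[p U q]) = {0, 1, 2}
EF (a ∨ E[p U q]): least fixpoint, start Z0 = {0, 1, 2}, add states with some successor in Z. Z1 = {0, 1, 2, 4}; fixed.
Sat(EF (a ∨ E[p U q])) = {0, 1, 2, 4}
A[q U EF (a ∨ E[p U q])]: least fixpoint, start Z0 = Sat(EF (a ∨ E[p U q])) = {0, 1, 2, 4}, add states in Sat(q) with every successor in Z. Already a fixed point.
Sat(A[q U EF (a ∨ E[p U q])]) = {0, 1, 2, 4}
|Sat(A[q U EF (a ∨ E[p U q])])| = |{0, 1, 2, 4}| = 4.

4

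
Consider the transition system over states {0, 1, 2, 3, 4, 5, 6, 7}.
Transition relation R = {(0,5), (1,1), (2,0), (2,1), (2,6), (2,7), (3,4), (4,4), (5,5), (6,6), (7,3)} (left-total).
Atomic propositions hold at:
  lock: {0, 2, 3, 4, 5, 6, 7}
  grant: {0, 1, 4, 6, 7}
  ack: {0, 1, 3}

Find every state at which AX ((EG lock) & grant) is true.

{3, 4, 6}

EG lock: greatest fixpoint, start Z0 = {0, 2, 3, 4, 5, 6, 7}, keep only states in Sat with some successor in Z. Already a fixed point.
Sat(EG lock) = {0, 2, 3, 4, 5, 6, 7}
Sat((EG lock) & grant) = {0, 4, 6, 7}
Sat(AX ((EG lock) & grant)) = {s : every successor in {0, 4, 6, 7}} = {3, 4, 6}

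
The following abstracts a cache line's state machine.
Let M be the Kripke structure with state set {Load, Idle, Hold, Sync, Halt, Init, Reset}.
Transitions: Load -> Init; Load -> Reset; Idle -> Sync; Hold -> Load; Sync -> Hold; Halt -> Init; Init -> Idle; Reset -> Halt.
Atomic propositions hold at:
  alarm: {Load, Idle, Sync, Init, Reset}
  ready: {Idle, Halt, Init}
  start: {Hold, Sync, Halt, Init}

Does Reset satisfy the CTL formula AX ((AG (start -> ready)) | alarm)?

Sat(start -> ready) = {Load, Idle, Halt, Init, Reset}
AG (start -> ready): greatest fixpoint, start Z0 = {Load, Idle, Halt, Init, Reset}, keep only states in Sat with every successor in Z. Z1 = {Load, Halt, Init, Reset}; Z2 = {Load, Halt, Reset}; Z3 = {Reset}; Z4 = ∅; fixed.
Sat(AG (start -> ready)) = ∅
Sat((AG (start -> ready)) | alarm) = {Load, Idle, Sync, Init, Reset}
Sat(AX ((AG (start -> ready)) | alarm)) = {s : every successor in {Load, Idle, Sync, Init, Reset}} = {Load, Idle, Hold, Halt, Init}
Reset ∉ Sat(AX ((AG (start -> ready)) | alarm)) = {Load, Idle, Hold, Halt, Init}, so the formula does not hold at Reset.

No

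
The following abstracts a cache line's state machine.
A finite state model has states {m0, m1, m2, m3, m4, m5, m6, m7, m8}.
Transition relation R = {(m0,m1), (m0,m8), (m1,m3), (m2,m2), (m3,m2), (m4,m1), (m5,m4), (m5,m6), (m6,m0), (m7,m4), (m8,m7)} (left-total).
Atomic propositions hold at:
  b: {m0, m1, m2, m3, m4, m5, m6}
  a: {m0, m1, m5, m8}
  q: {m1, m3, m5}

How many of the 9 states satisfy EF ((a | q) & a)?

7

Sat(a | q) = {m0, m1, m3, m5, m8}
Sat((a | q) & a) = {m0, m1, m5, m8}
EF ((a | q) & a): least fixpoint, start Z0 = {m0, m1, m5, m8}, add states with some successor in Z. Z1 = {m0, m1, m4, m5, m6, m8}; Z2 = {m0, m1, m4, m5, m6, m7, m8}; fixed.
Sat(EF ((a | q) & a)) = {m0, m1, m4, m5, m6, m7, m8}
|Sat(EF ((a | q) & a))| = |{m0, m1, m4, m5, m6, m7, m8}| = 7.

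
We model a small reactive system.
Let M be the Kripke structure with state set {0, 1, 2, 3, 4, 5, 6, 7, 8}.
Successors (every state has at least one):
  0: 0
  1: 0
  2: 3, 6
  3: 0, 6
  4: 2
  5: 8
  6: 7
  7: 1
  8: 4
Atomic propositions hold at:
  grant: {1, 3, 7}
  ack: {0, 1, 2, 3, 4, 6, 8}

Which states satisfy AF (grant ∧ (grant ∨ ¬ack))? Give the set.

Sat(¬ack) = {5, 7}
Sat(grant ∨ ¬ack) = {1, 3, 5, 7}
Sat(grant ∧ (grant ∨ ¬ack)) = {1, 3, 7}
AF (grant ∧ (grant ∨ ¬ack)): least fixpoint, start Z0 = {1, 3, 7}, add states with every successor in Z. Z1 = {1, 3, 6, 7}; Z2 = {1, 2, 3, 6, 7}; Z3 = {1, 2, 3, 4, 6, 7}; Z4 = {1, 2, 3, 4, 6, 7, 8}; Z5 = {1, 2, 3, 4, 5, 6, 7, 8}; fixed.
Sat(AF (grant ∧ (grant ∨ ¬ack))) = {1, 2, 3, 4, 5, 6, 7, 8}

{1, 2, 3, 4, 5, 6, 7, 8}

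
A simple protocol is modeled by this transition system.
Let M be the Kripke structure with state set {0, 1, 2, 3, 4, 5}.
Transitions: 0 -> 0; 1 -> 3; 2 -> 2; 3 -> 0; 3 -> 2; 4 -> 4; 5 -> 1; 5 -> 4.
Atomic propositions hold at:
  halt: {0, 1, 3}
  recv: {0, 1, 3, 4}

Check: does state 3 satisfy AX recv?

Sat(AX recv) = {s : every successor in {0, 1, 3, 4}} = {0, 1, 4, 5}
3 ∉ Sat(AX recv) = {0, 1, 4, 5}, so the formula does not hold at 3.

No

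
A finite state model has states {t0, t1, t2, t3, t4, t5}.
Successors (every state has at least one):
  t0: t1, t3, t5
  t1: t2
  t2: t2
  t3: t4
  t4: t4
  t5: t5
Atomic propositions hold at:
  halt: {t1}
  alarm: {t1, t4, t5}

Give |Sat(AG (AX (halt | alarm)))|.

3

Sat(halt | alarm) = {t1, t4, t5}
Sat(AX (halt | alarm)) = {s : every successor in {t1, t4, t5}} = {t3, t4, t5}
AG (AX (halt | alarm)): greatest fixpoint, start Z0 = {t3, t4, t5}, keep only states in Sat with every successor in Z. Already a fixed point.
Sat(AG (AX (halt | alarm))) = {t3, t4, t5}
|Sat(AG (AX (halt | alarm)))| = |{t3, t4, t5}| = 3.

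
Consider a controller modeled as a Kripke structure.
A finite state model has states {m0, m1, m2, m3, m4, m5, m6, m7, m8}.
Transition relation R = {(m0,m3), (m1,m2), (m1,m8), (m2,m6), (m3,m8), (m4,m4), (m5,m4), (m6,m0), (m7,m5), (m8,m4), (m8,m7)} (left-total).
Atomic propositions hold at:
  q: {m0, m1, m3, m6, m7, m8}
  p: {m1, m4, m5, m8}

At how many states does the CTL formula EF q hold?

7

EF q: least fixpoint, start Z0 = {m0, m1, m3, m6, m7, m8}, add states with some successor in Z. Z1 = {m0, m1, m2, m3, m6, m7, m8}; fixed.
Sat(EF q) = {m0, m1, m2, m3, m6, m7, m8}
|Sat(EF q)| = |{m0, m1, m2, m3, m6, m7, m8}| = 7.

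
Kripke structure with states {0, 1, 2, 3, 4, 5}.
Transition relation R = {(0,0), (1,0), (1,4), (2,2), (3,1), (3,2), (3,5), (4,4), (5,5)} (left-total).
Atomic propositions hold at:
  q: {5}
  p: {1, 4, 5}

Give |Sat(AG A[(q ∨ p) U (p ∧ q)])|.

1

Sat(q ∨ p) = {1, 4, 5}
Sat(p ∧ q) = {5}
A[(q ∨ p) U (p ∧ q)]: least fixpoint, start Z0 = Sat((p ∧ q)) = {5}, add states in Sat(q ∨ p) with every successor in Z. Already a fixed point.
Sat(A[(q ∨ p) U (p ∧ q)]) = {5}
AG A[(q ∨ p) U (p ∧ q)]: greatest fixpoint, start Z0 = {5}, keep only states in Sat with every successor in Z. Already a fixed point.
Sat(AG A[(q ∨ p) U (p ∧ q)]) = {5}
|Sat(AG A[(q ∨ p) U (p ∧ q)])| = |{5}| = 1.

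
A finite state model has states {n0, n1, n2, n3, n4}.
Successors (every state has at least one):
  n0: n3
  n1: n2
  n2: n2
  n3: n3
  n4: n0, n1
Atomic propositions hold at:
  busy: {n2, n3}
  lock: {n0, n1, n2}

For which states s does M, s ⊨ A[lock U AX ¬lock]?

Sat(¬lock) = {n3, n4}
Sat(AX ¬lock) = {s : every successor in {n3, n4}} = {n0, n3}
A[lock U AX ¬lock]: least fixpoint, start Z0 = Sat(AX ¬lock) = {n0, n3}, add states in Sat(lock) with every successor in Z. Already a fixed point.
Sat(A[lock U AX ¬lock]) = {n0, n3}

{n0, n3}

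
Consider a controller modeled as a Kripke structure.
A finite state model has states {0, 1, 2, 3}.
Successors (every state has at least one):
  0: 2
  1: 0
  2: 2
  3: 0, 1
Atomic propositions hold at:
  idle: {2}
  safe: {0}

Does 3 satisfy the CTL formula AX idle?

Sat(AX idle) = {s : every successor in {2}} = {0, 2}
3 ∉ Sat(AX idle) = {0, 2}, so the formula does not hold at 3.

No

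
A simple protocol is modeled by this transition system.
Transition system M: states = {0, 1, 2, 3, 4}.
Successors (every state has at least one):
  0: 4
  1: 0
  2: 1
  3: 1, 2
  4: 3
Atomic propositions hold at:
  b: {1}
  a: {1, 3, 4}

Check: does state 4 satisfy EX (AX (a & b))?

Sat(a & b) = {1}
Sat(AX (a & b)) = {s : every successor in {1}} = {2}
Sat(EX (AX (a & b))) = {s : some successor in {2}} = {3}
4 ∉ Sat(EX (AX (a & b))) = {3}, so the formula does not hold at 4.

No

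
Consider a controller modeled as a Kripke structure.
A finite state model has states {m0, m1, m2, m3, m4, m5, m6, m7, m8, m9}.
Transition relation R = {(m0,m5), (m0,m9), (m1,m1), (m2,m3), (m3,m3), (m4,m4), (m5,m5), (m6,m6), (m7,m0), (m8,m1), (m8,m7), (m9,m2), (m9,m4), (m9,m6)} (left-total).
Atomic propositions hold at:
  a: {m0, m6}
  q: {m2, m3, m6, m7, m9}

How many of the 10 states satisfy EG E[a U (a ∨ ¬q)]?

Sat(¬q) = {m0, m1, m4, m5, m8}
Sat(a ∨ ¬q) = {m0, m1, m4, m5, m6, m8}
E[a U (a ∨ ¬q)]: least fixpoint, start Z0 = Sat((a ∨ ¬q)) = {m0, m1, m4, m5, m6, m8}, add states in Sat(a) with some successor in Z. Already a fixed point.
Sat(E[a U (a ∨ ¬q)]) = {m0, m1, m4, m5, m6, m8}
EG E[a U (a ∨ ¬q)]: greatest fixpoint, start Z0 = {m0, m1, m4, m5, m6, m8}, keep only states in Sat with some successor in Z. Already a fixed point.
Sat(EG E[a U (a ∨ ¬q)]) = {m0, m1, m4, m5, m6, m8}
|Sat(EG E[a U (a ∨ ¬q)])| = |{m0, m1, m4, m5, m6, m8}| = 6.

6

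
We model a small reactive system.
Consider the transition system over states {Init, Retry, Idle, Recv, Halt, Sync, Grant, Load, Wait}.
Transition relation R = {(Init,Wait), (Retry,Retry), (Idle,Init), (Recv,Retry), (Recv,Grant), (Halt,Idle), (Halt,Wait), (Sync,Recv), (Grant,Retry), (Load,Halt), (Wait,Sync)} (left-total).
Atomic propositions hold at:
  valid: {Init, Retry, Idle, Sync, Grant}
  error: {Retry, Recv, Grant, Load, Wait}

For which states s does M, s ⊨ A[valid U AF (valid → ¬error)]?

Sat(¬error) = {Init, Idle, Halt, Sync}
Sat(valid → ¬error) = {Init, Idle, Recv, Halt, Sync, Load, Wait}
AF (valid → ¬error): least fixpoint, start Z0 = {Init, Idle, Recv, Halt, Sync, Load, Wait}, add states with every successor in Z. Already a fixed point.
Sat(AF (valid → ¬error)) = {Init, Idle, Recv, Halt, Sync, Load, Wait}
A[valid U AF (valid → ¬error)]: least fixpoint, start Z0 = Sat(AF (valid → ¬error)) = {Init, Idle, Recv, Halt, Sync, Load, Wait}, add states in Sat(valid) with every successor in Z. Already a fixed point.
Sat(A[valid U AF (valid → ¬error)]) = {Init, Idle, Recv, Halt, Sync, Load, Wait}

{Init, Idle, Recv, Halt, Sync, Load, Wait}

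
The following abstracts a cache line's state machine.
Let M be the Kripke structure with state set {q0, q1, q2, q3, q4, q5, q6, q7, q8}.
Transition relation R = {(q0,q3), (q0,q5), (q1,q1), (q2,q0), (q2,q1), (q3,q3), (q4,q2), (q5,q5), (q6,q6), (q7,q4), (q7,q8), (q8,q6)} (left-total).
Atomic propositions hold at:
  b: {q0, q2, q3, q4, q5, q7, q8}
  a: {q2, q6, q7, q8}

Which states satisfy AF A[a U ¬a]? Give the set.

{q0, q1, q2, q3, q4, q5}

Sat(¬a) = {q0, q1, q3, q4, q5}
A[a U ¬a]: least fixpoint, start Z0 = Sat(¬a) = {q0, q1, q3, q4, q5}, add states in Sat(a) with every successor in Z. Z1 = {q0, q1, q2, q3, q4, q5}; fixed.
Sat(A[a U ¬a]) = {q0, q1, q2, q3, q4, q5}
AF A[a U ¬a]: least fixpoint, start Z0 = {q0, q1, q2, q3, q4, q5}, add states with every successor in Z. Already a fixed point.
Sat(AF A[a U ¬a]) = {q0, q1, q2, q3, q4, q5}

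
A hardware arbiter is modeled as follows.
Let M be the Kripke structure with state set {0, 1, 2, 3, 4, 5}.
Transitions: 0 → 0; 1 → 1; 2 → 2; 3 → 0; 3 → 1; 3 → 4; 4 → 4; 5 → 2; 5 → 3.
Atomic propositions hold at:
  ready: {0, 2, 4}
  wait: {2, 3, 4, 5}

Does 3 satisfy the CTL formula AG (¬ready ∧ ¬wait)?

No

Sat(¬ready) = {1, 3, 5}
Sat(¬wait) = {0, 1}
Sat(¬ready ∧ ¬wait) = {1}
AG (¬ready ∧ ¬wait): greatest fixpoint, start Z0 = {1}, keep only states in Sat with every successor in Z. Already a fixed point.
Sat(AG (¬ready ∧ ¬wait)) = {1}
3 ∉ Sat(AG (¬ready ∧ ¬wait)) = {1}, so the formula does not hold at 3.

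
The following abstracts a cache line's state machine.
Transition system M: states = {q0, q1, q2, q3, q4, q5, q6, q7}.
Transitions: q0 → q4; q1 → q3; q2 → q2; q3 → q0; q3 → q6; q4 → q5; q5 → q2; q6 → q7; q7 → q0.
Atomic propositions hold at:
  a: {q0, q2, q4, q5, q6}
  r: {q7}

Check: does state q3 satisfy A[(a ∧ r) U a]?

Sat(a ∧ r) = ∅
A[(a ∧ r) U a]: least fixpoint, start Z0 = Sat(a) = {q0, q2, q4, q5, q6}, add states in Sat(a ∧ r) with every successor in Z. Already a fixed point.
Sat(A[(a ∧ r) U a]) = {q0, q2, q4, q5, q6}
q3 ∉ Sat(A[(a ∧ r) U a]) = {q0, q2, q4, q5, q6}, so the formula does not hold at q3.

No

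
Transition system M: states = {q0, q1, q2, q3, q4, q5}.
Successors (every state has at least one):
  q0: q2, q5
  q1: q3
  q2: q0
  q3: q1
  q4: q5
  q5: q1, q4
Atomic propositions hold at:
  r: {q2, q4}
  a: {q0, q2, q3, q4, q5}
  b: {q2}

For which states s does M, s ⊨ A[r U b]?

{q2}

A[r U b]: least fixpoint, start Z0 = Sat(b) = {q2}, add states in Sat(r) with every successor in Z. Already a fixed point.
Sat(A[r U b]) = {q2}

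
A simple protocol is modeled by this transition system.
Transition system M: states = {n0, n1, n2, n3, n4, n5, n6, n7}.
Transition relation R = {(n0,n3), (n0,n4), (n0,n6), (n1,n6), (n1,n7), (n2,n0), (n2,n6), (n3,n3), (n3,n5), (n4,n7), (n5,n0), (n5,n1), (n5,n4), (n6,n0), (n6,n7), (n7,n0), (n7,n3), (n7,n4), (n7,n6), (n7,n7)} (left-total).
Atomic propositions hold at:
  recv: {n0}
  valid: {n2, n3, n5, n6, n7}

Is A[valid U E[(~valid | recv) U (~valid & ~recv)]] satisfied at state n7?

Sat(~valid) = {n0, n1, n4}
Sat(~valid | recv) = {n0, n1, n4}
Sat(~recv) = {n1, n2, n3, n4, n5, n6, n7}
Sat(~valid & ~recv) = {n1, n4}
E[(~valid | recv) U (~valid & ~recv)]: least fixpoint, start Z0 = Sat((~valid & ~recv)) = {n1, n4}, add states in Sat(~valid | recv) with some successor in Z. Z1 = {n0, n1, n4}; fixed.
Sat(E[(~valid | recv) U (~valid & ~recv)]) = {n0, n1, n4}
A[valid U E[(~valid | recv) U (~valid & ~recv)]]: least fixpoint, start Z0 = Sat(E[(~valid | recv) U (~valid & ~recv)]) = {n0, n1, n4}, add states in Sat(valid) with every successor in Z. Z1 = {n0, n1, n4, n5}; fixed.
Sat(A[valid U E[(~valid | recv) U (~valid & ~recv)]]) = {n0, n1, n4, n5}
n7 ∉ Sat(A[valid U E[(~valid | recv) U (~valid & ~recv)]]) = {n0, n1, n4, n5}, so the formula does not hold at n7.

No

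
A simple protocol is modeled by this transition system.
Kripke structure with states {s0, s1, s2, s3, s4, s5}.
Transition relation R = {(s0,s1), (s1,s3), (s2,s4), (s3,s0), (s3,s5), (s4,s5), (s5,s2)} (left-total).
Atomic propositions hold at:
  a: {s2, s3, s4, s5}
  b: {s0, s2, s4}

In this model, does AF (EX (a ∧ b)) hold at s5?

Sat(a ∧ b) = {s2, s4}
Sat(EX (a ∧ b)) = {s : some successor in {s2, s4}} = {s2, s5}
AF (EX (a ∧ b)): least fixpoint, start Z0 = {s2, s5}, add states with every successor in Z. Z1 = {s2, s4, s5}; fixed.
Sat(AF (EX (a ∧ b))) = {s2, s4, s5}
s5 ∈ Sat(AF (EX (a ∧ b))) = {s2, s4, s5}, so the formula holds at s5.

Yes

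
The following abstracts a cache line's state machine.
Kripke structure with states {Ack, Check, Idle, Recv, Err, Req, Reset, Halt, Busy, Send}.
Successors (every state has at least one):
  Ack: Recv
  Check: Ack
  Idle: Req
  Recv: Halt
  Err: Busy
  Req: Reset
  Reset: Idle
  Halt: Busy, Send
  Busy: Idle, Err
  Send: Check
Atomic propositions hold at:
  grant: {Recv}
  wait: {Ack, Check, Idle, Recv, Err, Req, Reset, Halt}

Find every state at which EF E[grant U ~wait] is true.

{Ack, Check, Recv, Err, Halt, Busy, Send}

Sat(~wait) = {Busy, Send}
E[grant U ~wait]: least fixpoint, start Z0 = Sat(~wait) = {Busy, Send}, add states in Sat(grant) with some successor in Z. Already a fixed point.
Sat(E[grant U ~wait]) = {Busy, Send}
EF E[grant U ~wait]: least fixpoint, start Z0 = {Busy, Send}, add states with some successor in Z. Z1 = {Err, Halt, Busy, Send}; Z2 = {Recv, Err, Halt, Busy, Send}; Z3 = {Ack, Recv, Err, Halt, Busy, Send}; Z4 = {Ack, Check, Recv, Err, Halt, Busy, Send}; fixed.
Sat(EF E[grant U ~wait]) = {Ack, Check, Recv, Err, Halt, Busy, Send}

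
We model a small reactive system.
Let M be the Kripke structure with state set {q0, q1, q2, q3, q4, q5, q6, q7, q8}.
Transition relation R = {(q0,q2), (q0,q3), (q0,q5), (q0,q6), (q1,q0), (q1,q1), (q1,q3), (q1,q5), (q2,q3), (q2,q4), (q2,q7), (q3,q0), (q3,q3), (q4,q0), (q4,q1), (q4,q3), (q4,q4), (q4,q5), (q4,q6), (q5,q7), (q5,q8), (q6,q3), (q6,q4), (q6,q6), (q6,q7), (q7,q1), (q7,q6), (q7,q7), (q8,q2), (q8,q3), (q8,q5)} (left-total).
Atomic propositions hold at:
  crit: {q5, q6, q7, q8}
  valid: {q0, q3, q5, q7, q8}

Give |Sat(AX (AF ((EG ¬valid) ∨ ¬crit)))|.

1

Sat(¬valid) = {q1, q2, q4, q6}
EG ¬valid: greatest fixpoint, start Z0 = {q1, q2, q4, q6}, keep only states in Sat with some successor in Z. Already a fixed point.
Sat(EG ¬valid) = {q1, q2, q4, q6}
Sat(¬crit) = {q0, q1, q2, q3, q4}
Sat((EG ¬valid) ∨ ¬crit) = {q0, q1, q2, q3, q4, q6}
AF ((EG ¬valid) ∨ ¬crit): least fixpoint, start Z0 = {q0, q1, q2, q3, q4, q6}, add states with every successor in Z. Already a fixed point.
Sat(AF ((EG ¬valid) ∨ ¬crit)) = {q0, q1, q2, q3, q4, q6}
Sat(AX (AF ((EG ¬valid) ∨ ¬crit))) = {s : every successor in {q0, q1, q2, q3, q4, q6}} = {q3}
|Sat(AX (AF ((EG ¬valid) ∨ ¬crit)))| = |{q3}| = 1.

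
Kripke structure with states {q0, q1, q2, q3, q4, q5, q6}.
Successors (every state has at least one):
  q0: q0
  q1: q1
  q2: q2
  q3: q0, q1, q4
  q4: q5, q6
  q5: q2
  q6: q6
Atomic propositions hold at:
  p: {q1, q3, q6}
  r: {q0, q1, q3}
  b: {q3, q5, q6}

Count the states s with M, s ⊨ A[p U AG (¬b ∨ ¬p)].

Sat(¬b) = {q0, q1, q2, q4}
Sat(¬p) = {q0, q2, q4, q5}
Sat(¬b ∨ ¬p) = {q0, q1, q2, q4, q5}
AG (¬b ∨ ¬p): greatest fixpoint, start Z0 = {q0, q1, q2, q4, q5}, keep only states in Sat with every successor in Z. Z1 = {q0, q1, q2, q5}; fixed.
Sat(AG (¬b ∨ ¬p)) = {q0, q1, q2, q5}
A[p U AG (¬b ∨ ¬p)]: least fixpoint, start Z0 = Sat(AG (¬b ∨ ¬p)) = {q0, q1, q2, q5}, add states in Sat(p) with every successor in Z. Already a fixed point.
Sat(A[p U AG (¬b ∨ ¬p)]) = {q0, q1, q2, q5}
|Sat(A[p U AG (¬b ∨ ¬p)])| = |{q0, q1, q2, q5}| = 4.

4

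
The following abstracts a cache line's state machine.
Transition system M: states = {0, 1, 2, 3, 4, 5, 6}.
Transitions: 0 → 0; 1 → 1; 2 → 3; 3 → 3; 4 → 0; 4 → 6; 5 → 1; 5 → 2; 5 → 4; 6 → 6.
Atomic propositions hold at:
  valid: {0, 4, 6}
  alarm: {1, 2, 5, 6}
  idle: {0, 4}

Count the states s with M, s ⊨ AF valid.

AF valid: least fixpoint, start Z0 = {0, 4, 6}, add states with every successor in Z. Already a fixed point.
Sat(AF valid) = {0, 4, 6}
|Sat(AF valid)| = |{0, 4, 6}| = 3.

3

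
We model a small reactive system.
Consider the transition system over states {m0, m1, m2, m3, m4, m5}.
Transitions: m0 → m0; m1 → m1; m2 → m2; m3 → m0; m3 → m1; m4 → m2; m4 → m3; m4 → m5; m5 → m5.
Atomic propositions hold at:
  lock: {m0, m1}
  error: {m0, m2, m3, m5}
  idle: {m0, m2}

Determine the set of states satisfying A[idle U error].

{m0, m2, m3, m5}

A[idle U error]: least fixpoint, start Z0 = Sat(error) = {m0, m2, m3, m5}, add states in Sat(idle) with every successor in Z. Already a fixed point.
Sat(A[idle U error]) = {m0, m2, m3, m5}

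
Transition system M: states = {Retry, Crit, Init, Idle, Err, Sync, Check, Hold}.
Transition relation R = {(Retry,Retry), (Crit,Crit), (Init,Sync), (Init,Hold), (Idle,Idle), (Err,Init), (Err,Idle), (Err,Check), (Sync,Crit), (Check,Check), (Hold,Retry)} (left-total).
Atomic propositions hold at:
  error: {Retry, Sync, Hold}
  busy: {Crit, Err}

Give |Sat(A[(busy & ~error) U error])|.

Sat(~error) = {Crit, Init, Idle, Err, Check}
Sat(busy & ~error) = {Crit, Err}
A[(busy & ~error) U error]: least fixpoint, start Z0 = Sat(error) = {Retry, Sync, Hold}, add states in Sat(busy & ~error) with every successor in Z. Already a fixed point.
Sat(A[(busy & ~error) U error]) = {Retry, Sync, Hold}
|Sat(A[(busy & ~error) U error])| = |{Retry, Sync, Hold}| = 3.

3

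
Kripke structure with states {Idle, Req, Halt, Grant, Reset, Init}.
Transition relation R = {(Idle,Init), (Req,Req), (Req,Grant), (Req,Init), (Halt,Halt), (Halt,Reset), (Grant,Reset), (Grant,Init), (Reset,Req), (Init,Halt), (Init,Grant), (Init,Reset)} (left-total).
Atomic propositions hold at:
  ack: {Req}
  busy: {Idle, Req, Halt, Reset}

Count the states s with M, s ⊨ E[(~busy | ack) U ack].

Sat(~busy) = {Grant, Init}
Sat(~busy | ack) = {Req, Grant, Init}
E[(~busy | ack) U ack]: least fixpoint, start Z0 = Sat(ack) = {Req}, add states in Sat(~busy | ack) with some successor in Z. Already a fixed point.
Sat(E[(~busy | ack) U ack]) = {Req}
|Sat(E[(~busy | ack) U ack])| = |{Req}| = 1.

1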